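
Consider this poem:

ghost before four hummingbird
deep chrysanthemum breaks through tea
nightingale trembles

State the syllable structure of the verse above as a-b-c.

7-8-5

Line 1: ghost (1), before (2), four (1), hummingbird (3) → 7
Line 2: deep (1), chrysanthemum (4), breaks (1), through (1), tea (1) → 8
Line 3: nightingale (3), trembles (2) → 5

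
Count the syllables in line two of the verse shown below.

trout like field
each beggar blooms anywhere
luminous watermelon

Line two: each(1) + beggar(2) + blooms(1) + anywhere(3) = 7

7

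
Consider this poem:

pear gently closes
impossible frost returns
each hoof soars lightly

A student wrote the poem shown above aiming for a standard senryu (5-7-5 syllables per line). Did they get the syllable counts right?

Line 1: pear (1), gently (2), closes (2) → 5 ✓
Line 2: impossible (4), frost (1), returns (2) → 7 ✓
Line 3: each (1), hoof (1), soars (1), lightly (2) → 5 ✓

Yes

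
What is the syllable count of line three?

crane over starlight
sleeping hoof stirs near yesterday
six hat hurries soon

Line three: "six hat hurries soon": 1+1+2+1 = 5

5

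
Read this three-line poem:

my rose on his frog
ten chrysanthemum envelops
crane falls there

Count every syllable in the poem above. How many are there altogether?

16

Line 1: my(1) + rose(1) + on(1) + his(1) + frog(1) = 5
Line 2: ten(1) + chrysanthemum(4) + envelops(3) = 8
Line 3: crane(1) + falls(1) + there(1) = 3
Total: 5 + 8 + 3 = 16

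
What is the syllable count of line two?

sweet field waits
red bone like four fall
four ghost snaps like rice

Line two: "red bone like four fall": 1+1+1+1+1 = 5

5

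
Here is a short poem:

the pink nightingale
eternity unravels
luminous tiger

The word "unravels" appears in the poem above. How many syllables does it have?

3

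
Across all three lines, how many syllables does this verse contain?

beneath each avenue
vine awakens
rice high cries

Line 1: beneath (2), each (1), avenue (3) → 6
Line 2: vine (1), awakens (3) → 4
Line 3: rice (1), high (1), cries (1) → 3
Total: 6 + 4 + 3 = 13

13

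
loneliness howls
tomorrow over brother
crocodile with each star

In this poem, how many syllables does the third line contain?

6

The third line: crocodile(3) + with(1) + each(1) + star(1) = 6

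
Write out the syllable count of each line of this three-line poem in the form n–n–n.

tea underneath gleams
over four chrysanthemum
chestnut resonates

5–7–5

Line 1: "tea underneath gleams": 1+3+1 = 5
Line 2: "over four chrysanthemum": 2+1+4 = 7
Line 3: "chestnut resonates": 2+3 = 5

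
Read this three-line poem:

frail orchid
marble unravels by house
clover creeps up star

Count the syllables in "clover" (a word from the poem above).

2

"clover" has 2 syllables.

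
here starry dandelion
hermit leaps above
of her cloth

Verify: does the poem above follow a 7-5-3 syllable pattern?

Line 1: here(1) + starry(2) + dandelion(4) = 7 ✓
Line 2: hermit(2) + leaps(1) + above(2) = 5 ✓
Line 3: of(1) + her(1) + cloth(1) = 3 ✓

Yes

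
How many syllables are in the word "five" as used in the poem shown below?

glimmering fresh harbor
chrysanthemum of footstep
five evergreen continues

1

"five" has 1 syllable.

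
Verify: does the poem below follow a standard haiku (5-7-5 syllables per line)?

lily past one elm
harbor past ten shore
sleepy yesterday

Line 1: lily (2), past (1), one (1), elm (1) → 5 ✓
Line 2: harbor (2), past (1), ten (1), shore (1) → 5 (expected 7)
Line 3: sleepy (2), yesterday (3) → 5 ✓

No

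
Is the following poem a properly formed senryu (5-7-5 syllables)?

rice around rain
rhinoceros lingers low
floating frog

No

Line 1: "rice around rain": 1+2+1 = 4 (expected 5)
Line 2: "rhinoceros lingers low": 4+2+1 = 7 ✓
Line 3: "floating frog": 2+1 = 3 (expected 5)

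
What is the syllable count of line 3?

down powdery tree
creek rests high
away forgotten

Line 3: away(2) + forgotten(3) = 5

5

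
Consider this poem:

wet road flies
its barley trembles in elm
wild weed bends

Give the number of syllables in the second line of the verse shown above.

The second line: its(1) + barley(2) + trembles(2) + in(1) + elm(1) = 7

7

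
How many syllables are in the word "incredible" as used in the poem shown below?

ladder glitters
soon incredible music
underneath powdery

"incredible" has 4 syllables.

4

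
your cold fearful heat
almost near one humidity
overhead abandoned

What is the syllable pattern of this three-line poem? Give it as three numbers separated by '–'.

5–8–6

Line 1: "your cold fearful heat": 1+1+2+1 = 5
Line 2: "almost near one humidity": 2+1+1+4 = 8
Line 3: "overhead abandoned": 3+3 = 6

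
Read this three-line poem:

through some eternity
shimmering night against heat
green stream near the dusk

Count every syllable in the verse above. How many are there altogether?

Line 1: "through some eternity": 1+1+4 = 6
Line 2: "shimmering night against heat": 3+1+2+1 = 7
Line 3: "green stream near the dusk": 1+1+1+1+1 = 5
Total: 6 + 7 + 5 = 18

18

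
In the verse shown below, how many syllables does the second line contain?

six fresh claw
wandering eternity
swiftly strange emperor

7

The second line: wandering(3) + eternity(4) = 7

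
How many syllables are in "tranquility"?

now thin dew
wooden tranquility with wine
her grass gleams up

4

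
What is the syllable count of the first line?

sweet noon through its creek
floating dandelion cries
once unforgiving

5

The first line: "sweet noon through its creek": 1+1+1+1+1 = 5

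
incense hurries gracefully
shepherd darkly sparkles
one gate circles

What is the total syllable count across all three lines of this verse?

Line 1: incense (2), hurries (2), gracefully (3) → 7
Line 2: shepherd (2), darkly (2), sparkles (2) → 6
Line 3: one (1), gate (1), circles (2) → 4
Total: 7 + 6 + 4 = 17

17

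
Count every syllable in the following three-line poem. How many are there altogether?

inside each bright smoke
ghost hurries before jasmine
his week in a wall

Line 1: "inside each bright smoke": 2+1+1+1 = 5
Line 2: "ghost hurries before jasmine": 1+2+2+2 = 7
Line 3: "his week in a wall": 1+1+1+1+1 = 5
Total: 5 + 7 + 5 = 17

17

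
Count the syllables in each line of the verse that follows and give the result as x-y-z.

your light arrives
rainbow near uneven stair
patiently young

Line 1: "your light arrives": 1+1+2 = 4
Line 2: "rainbow near uneven stair": 2+1+3+1 = 7
Line 3: "patiently young": 3+1 = 4

4-7-4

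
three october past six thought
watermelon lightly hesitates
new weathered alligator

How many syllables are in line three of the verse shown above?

7

Line three: "new weathered alligator": 1+2+4 = 7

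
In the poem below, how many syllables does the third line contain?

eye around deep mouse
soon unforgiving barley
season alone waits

The third line: season(2) + alone(2) + waits(1) = 5

5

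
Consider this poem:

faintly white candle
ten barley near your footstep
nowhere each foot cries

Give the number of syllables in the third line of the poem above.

5

The third line: nowhere(2) + each(1) + foot(1) + cries(1) = 5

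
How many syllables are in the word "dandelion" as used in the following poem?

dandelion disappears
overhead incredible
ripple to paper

4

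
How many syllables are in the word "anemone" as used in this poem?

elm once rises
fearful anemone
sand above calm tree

4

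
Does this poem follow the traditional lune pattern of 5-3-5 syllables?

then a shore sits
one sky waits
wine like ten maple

Line 1: "then a shore sits": 1+1+1+1 = 4 (expected 5)
Line 2: "one sky waits": 1+1+1 = 3 ✓
Line 3: "wine like ten maple": 1+1+1+2 = 5 ✓

No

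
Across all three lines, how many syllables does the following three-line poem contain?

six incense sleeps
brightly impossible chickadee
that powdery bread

Line 1: six (1), incense (2), sleeps (1) → 4
Line 2: brightly (2), impossible (4), chickadee (3) → 9
Line 3: that (1), powdery (3), bread (1) → 5
Total: 4 + 9 + 5 = 18

18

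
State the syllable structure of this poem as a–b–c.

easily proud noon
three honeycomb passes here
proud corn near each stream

5–7–5

Line 1: "easily proud noon": 3+1+1 = 5
Line 2: "three honeycomb passes here": 1+3+2+1 = 7
Line 3: "proud corn near each stream": 1+1+1+1+1 = 5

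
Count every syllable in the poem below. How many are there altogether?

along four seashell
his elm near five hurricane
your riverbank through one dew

19

Line 1: along (2), four (1), seashell (2) → 5
Line 2: his (1), elm (1), near (1), five (1), hurricane (3) → 7
Line 3: your (1), riverbank (3), through (1), one (1), dew (1) → 7
Total: 5 + 7 + 7 = 19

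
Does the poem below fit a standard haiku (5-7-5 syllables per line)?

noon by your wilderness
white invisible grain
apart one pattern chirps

Line 1: noon (1), by (1), your (1), wilderness (3) → 6 (expected 5)
Line 2: white (1), invisible (4), grain (1) → 6 (expected 7)
Line 3: apart (2), one (1), pattern (2), chirps (1) → 6 (expected 5)

No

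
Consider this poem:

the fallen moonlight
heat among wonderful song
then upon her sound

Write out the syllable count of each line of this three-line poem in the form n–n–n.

Line 1: the (1), fallen (2), moonlight (2) → 5
Line 2: heat (1), among (2), wonderful (3), song (1) → 7
Line 3: then (1), upon (2), her (1), sound (1) → 5

5–7–5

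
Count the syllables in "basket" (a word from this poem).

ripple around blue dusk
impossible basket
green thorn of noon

2

"basket" has 2 syllables.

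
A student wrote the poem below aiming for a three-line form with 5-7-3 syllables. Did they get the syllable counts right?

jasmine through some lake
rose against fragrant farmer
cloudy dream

Line 1: jasmine(2) + through(1) + some(1) + lake(1) = 5 ✓
Line 2: rose(1) + against(2) + fragrant(2) + farmer(2) = 7 ✓
Line 3: cloudy(2) + dream(1) = 3 ✓

Yes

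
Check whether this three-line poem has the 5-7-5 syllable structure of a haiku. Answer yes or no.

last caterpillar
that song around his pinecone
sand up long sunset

Line 1: "last caterpillar": 1+4 = 5 ✓
Line 2: "that song around his pinecone": 1+1+2+1+2 = 7 ✓
Line 3: "sand up long sunset": 1+1+1+2 = 5 ✓

Yes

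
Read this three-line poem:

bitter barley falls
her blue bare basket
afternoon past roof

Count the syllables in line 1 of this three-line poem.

Line 1: bitter(2) + barley(2) + falls(1) = 5

5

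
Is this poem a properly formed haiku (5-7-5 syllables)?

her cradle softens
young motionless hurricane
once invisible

Yes

Line 1: her(1) + cradle(2) + softens(2) = 5 ✓
Line 2: young(1) + motionless(3) + hurricane(3) = 7 ✓
Line 3: once(1) + invisible(4) = 5 ✓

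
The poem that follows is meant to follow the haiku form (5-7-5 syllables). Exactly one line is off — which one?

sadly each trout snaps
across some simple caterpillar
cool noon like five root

Line 2

Line 1: "sadly each trout snaps": 2+1+1+1 = 5 ✓
Line 2: "across some simple caterpillar": 2+1+2+4 = 9 (expected 7)
Line 3: "cool noon like five root": 1+1+1+1+1 = 5 ✓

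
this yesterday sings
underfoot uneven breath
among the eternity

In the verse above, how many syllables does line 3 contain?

7

Line 3: among(2) + the(1) + eternity(4) = 7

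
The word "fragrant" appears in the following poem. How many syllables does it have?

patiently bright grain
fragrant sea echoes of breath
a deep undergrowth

2

"fragrant" has 2 syllables.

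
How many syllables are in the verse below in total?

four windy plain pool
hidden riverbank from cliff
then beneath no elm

17

Line 1: four (1), windy (2), plain (1), pool (1) → 5
Line 2: hidden (2), riverbank (3), from (1), cliff (1) → 7
Line 3: then (1), beneath (2), no (1), elm (1) → 5
Total: 5 + 7 + 5 = 17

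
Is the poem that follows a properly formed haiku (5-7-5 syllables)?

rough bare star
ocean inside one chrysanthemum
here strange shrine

Line 1: rough(1) + bare(1) + star(1) = 3 (expected 5)
Line 2: ocean(2) + inside(2) + one(1) + chrysanthemum(4) = 9 (expected 7)
Line 3: here(1) + strange(1) + shrine(1) = 3 (expected 5)

No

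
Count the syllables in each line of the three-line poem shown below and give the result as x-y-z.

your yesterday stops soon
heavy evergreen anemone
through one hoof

6-9-3

Line 1: "your yesterday stops soon": 1+3+1+1 = 6
Line 2: "heavy evergreen anemone": 2+3+4 = 9
Line 3: "through one hoof": 1+1+1 = 3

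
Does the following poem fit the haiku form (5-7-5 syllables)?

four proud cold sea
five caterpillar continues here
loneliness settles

No

Line 1: four (1), proud (1), cold (1), sea (1) → 4 (expected 5)
Line 2: five (1), caterpillar (4), continues (3), here (1) → 9 (expected 7)
Line 3: loneliness (3), settles (2) → 5 ✓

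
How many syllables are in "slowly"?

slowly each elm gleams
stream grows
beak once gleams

2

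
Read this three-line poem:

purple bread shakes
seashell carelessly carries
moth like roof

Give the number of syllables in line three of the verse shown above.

Line three: moth(1) + like(1) + roof(1) = 3

3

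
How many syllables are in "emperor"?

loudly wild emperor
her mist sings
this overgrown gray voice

3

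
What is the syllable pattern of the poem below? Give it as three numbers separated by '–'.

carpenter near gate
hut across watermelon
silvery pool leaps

Line 1: carpenter(3) + near(1) + gate(1) = 5
Line 2: hut(1) + across(2) + watermelon(4) = 7
Line 3: silvery(3) + pool(1) + leaps(1) = 5

5–7–5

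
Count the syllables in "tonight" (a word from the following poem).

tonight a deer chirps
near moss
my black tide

2

"tonight" has 2 syllables.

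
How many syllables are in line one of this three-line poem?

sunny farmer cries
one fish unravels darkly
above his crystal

Line one: sunny (2), farmer (2), cries (1) → 5

5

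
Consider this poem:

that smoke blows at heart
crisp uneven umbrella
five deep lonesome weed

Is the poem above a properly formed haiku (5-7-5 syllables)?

Yes

Line 1: that(1) + smoke(1) + blows(1) + at(1) + heart(1) = 5 ✓
Line 2: crisp(1) + uneven(3) + umbrella(3) = 7 ✓
Line 3: five(1) + deep(1) + lonesome(2) + weed(1) = 5 ✓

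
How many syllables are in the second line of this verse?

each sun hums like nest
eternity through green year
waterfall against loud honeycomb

7

The second line: eternity (4), through (1), green (1), year (1) → 7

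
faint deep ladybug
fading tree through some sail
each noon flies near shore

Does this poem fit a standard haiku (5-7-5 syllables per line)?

No

Line 1: faint(1) + deep(1) + ladybug(3) = 5 ✓
Line 2: fading(2) + tree(1) + through(1) + some(1) + sail(1) = 6 (expected 7)
Line 3: each(1) + noon(1) + flies(1) + near(1) + shore(1) = 5 ✓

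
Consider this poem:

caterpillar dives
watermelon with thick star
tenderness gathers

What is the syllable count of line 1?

5

Line 1: caterpillar(4) + dives(1) = 5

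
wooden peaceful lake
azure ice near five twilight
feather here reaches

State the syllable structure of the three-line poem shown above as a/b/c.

5/7/5

Line 1: wooden (2), peaceful (2), lake (1) → 5
Line 2: azure (2), ice (1), near (1), five (1), twilight (2) → 7
Line 3: feather (2), here (1), reaches (2) → 5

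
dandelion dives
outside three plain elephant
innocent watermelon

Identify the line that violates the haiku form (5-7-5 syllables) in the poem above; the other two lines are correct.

Line 1: dandelion (4), dives (1) → 5 ✓
Line 2: outside (2), three (1), plain (1), elephant (3) → 7 ✓
Line 3: innocent (3), watermelon (4) → 7 (expected 5)

Line 3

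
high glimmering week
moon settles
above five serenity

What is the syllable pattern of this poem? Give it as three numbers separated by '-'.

5-3-7

Line 1: high (1), glimmering (3), week (1) → 5
Line 2: moon (1), settles (2) → 3
Line 3: above (2), five (1), serenity (4) → 7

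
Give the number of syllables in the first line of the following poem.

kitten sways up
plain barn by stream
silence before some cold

The first line: kitten (2), sways (1), up (1) → 4

4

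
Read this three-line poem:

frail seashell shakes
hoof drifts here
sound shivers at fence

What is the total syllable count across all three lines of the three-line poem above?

Line 1: frail (1), seashell (2), shakes (1) → 4
Line 2: hoof (1), drifts (1), here (1) → 3
Line 3: sound (1), shivers (2), at (1), fence (1) → 5
Total: 4 + 3 + 5 = 12

12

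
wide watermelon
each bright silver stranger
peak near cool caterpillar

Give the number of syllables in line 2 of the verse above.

Line 2: each (1), bright (1), silver (2), stranger (2) → 6

6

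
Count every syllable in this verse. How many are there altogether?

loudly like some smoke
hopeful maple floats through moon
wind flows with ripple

Line 1: loudly(2) + like(1) + some(1) + smoke(1) = 5
Line 2: hopeful(2) + maple(2) + floats(1) + through(1) + moon(1) = 7
Line 3: wind(1) + flows(1) + with(1) + ripple(2) = 5
Total: 5 + 7 + 5 = 17

17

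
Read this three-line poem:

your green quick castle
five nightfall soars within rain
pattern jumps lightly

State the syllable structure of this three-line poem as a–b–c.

5–7–5

Line 1: your(1) + green(1) + quick(1) + castle(2) = 5
Line 2: five(1) + nightfall(2) + soars(1) + within(2) + rain(1) = 7
Line 3: pattern(2) + jumps(1) + lightly(2) = 5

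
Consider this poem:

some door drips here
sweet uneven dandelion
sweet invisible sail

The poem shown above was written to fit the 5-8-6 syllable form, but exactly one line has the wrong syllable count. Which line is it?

Line 1

Line 1: some(1) + door(1) + drips(1) + here(1) = 4 (expected 5)
Line 2: sweet(1) + uneven(3) + dandelion(4) = 8 ✓
Line 3: sweet(1) + invisible(4) + sail(1) = 6 ✓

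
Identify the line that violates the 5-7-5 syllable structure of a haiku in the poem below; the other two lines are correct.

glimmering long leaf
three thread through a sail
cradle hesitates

The second line

Line 1: glimmering(3) + long(1) + leaf(1) = 5 ✓
Line 2: three(1) + thread(1) + through(1) + a(1) + sail(1) = 5 (expected 7)
Line 3: cradle(2) + hesitates(3) = 5 ✓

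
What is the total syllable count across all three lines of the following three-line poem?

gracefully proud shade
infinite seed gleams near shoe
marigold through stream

Line 1: "gracefully proud shade": 3+1+1 = 5
Line 2: "infinite seed gleams near shoe": 3+1+1+1+1 = 7
Line 3: "marigold through stream": 3+1+1 = 5
Total: 5 + 7 + 5 = 17

17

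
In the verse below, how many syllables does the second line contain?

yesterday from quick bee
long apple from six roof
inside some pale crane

6

The second line: "long apple from six roof": 1+2+1+1+1 = 6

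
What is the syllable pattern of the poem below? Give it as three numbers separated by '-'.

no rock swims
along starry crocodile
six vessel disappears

Line 1: no(1) + rock(1) + swims(1) = 3
Line 2: along(2) + starry(2) + crocodile(3) = 7
Line 3: six(1) + vessel(2) + disappears(3) = 6

3-7-6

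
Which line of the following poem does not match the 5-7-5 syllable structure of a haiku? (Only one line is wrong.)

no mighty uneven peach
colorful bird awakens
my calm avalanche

Line 1

Line 1: no(1) + mighty(2) + uneven(3) + peach(1) = 7 (expected 5)
Line 2: colorful(3) + bird(1) + awakens(3) = 7 ✓
Line 3: my(1) + calm(1) + avalanche(3) = 5 ✓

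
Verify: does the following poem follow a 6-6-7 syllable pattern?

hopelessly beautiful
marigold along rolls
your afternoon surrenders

Yes

Line 1: hopelessly (3), beautiful (3) → 6 ✓
Line 2: marigold (3), along (2), rolls (1) → 6 ✓
Line 3: your (1), afternoon (3), surrenders (3) → 7 ✓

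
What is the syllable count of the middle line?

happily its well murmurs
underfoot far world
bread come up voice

5

The middle line: underfoot (3), far (1), world (1) → 5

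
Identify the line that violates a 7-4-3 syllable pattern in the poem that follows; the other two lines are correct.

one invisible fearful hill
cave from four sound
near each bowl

Line 1

Line 1: "one invisible fearful hill": 1+4+2+1 = 8 (expected 7)
Line 2: "cave from four sound": 1+1+1+1 = 4 ✓
Line 3: "near each bowl": 1+1+1 = 3 ✓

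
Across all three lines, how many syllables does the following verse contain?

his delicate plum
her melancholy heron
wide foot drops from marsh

17

Line 1: "his delicate plum": 1+3+1 = 5
Line 2: "her melancholy heron": 1+4+2 = 7
Line 3: "wide foot drops from marsh": 1+1+1+1+1 = 5
Total: 5 + 7 + 5 = 17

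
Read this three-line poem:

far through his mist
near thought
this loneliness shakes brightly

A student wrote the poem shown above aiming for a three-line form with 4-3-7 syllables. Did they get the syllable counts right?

No

Line 1: "far through his mist": 1+1+1+1 = 4 ✓
Line 2: "near thought": 1+1 = 2 (expected 3)
Line 3: "this loneliness shakes brightly": 1+3+1+2 = 7 ✓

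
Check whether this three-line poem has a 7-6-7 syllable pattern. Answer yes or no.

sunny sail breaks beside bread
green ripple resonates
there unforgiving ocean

Yes

Line 1: "sunny sail breaks beside bread": 2+1+1+2+1 = 7 ✓
Line 2: "green ripple resonates": 1+2+3 = 6 ✓
Line 3: "there unforgiving ocean": 1+4+2 = 7 ✓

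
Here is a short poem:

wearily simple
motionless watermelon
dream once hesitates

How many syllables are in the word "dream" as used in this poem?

"dream" has 1 syllable.

1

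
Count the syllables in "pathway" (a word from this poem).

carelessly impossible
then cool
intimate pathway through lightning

2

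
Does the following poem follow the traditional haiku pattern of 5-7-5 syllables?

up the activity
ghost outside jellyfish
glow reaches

Line 1: "up the activity": 1+1+4 = 6 (expected 5)
Line 2: "ghost outside jellyfish": 1+2+3 = 6 (expected 7)
Line 3: "glow reaches": 1+2 = 3 (expected 5)

No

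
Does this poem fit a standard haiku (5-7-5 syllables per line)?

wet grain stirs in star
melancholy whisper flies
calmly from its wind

Line 1: wet(1) + grain(1) + stirs(1) + in(1) + star(1) = 5 ✓
Line 2: melancholy(4) + whisper(2) + flies(1) = 7 ✓
Line 3: calmly(2) + from(1) + its(1) + wind(1) = 5 ✓

Yes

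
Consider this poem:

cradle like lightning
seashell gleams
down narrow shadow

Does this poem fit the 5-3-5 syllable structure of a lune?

Yes

Line 1: "cradle like lightning": 2+1+2 = 5 ✓
Line 2: "seashell gleams": 2+1 = 3 ✓
Line 3: "down narrow shadow": 1+2+2 = 5 ✓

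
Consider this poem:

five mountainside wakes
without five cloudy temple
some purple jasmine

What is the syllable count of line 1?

Line 1: "five mountainside wakes": 1+3+1 = 5

5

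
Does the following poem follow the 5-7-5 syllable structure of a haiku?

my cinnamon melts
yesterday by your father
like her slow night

No

Line 1: my(1) + cinnamon(3) + melts(1) = 5 ✓
Line 2: yesterday(3) + by(1) + your(1) + father(2) = 7 ✓
Line 3: like(1) + her(1) + slow(1) + night(1) = 4 (expected 5)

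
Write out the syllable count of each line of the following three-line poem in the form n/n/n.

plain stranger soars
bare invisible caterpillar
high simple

Line 1: "plain stranger soars": 1+2+1 = 4
Line 2: "bare invisible caterpillar": 1+4+4 = 9
Line 3: "high simple": 1+2 = 3

4/9/3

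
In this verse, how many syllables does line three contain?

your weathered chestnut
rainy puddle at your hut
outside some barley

Line three: outside (2), some (1), barley (2) → 5

5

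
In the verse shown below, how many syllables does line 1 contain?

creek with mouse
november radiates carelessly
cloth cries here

Line 1: creek (1), with (1), mouse (1) → 3

3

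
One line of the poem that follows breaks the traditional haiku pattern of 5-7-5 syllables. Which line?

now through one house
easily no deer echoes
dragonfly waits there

Line 1: now (1), through (1), one (1), house (1) → 4 (expected 5)
Line 2: easily (3), no (1), deer (1), echoes (2) → 7 ✓
Line 3: dragonfly (3), waits (1), there (1) → 5 ✓

Line 1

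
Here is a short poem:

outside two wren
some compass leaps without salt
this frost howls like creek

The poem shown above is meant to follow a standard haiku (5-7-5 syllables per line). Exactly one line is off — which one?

The first line

Line 1: "outside two wren": 2+1+1 = 4 (expected 5)
Line 2: "some compass leaps without salt": 1+2+1+2+1 = 7 ✓
Line 3: "this frost howls like creek": 1+1+1+1+1 = 5 ✓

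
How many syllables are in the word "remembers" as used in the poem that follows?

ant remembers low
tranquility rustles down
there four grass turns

3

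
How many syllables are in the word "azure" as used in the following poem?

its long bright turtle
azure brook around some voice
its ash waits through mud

2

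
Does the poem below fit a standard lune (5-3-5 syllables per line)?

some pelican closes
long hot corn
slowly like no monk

Line 1: some (1), pelican (3), closes (2) → 6 (expected 5)
Line 2: long (1), hot (1), corn (1) → 3 ✓
Line 3: slowly (2), like (1), no (1), monk (1) → 5 ✓

No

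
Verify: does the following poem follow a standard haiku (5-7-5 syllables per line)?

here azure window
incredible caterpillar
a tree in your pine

Line 1: here (1), azure (2), window (2) → 5 ✓
Line 2: incredible (4), caterpillar (4) → 8 (expected 7)
Line 3: a (1), tree (1), in (1), your (1), pine (1) → 5 ✓

No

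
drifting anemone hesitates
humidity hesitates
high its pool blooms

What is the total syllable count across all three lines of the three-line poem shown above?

20

Line 1: "drifting anemone hesitates": 2+4+3 = 9
Line 2: "humidity hesitates": 4+3 = 7
Line 3: "high its pool blooms": 1+1+1+1 = 4
Total: 9 + 7 + 4 = 20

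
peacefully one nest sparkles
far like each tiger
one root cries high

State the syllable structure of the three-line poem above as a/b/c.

Line 1: peacefully(3) + one(1) + nest(1) + sparkles(2) = 7
Line 2: far(1) + like(1) + each(1) + tiger(2) = 5
Line 3: one(1) + root(1) + cries(1) + high(1) = 4

7/5/4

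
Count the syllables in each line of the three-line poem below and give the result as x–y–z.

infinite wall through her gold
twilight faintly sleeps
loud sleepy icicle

7–5–6

Line 1: "infinite wall through her gold": 3+1+1+1+1 = 7
Line 2: "twilight faintly sleeps": 2+2+1 = 5
Line 3: "loud sleepy icicle": 1+2+3 = 6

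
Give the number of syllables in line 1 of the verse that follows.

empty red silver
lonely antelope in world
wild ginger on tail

Line 1: empty(2) + red(1) + silver(2) = 5

5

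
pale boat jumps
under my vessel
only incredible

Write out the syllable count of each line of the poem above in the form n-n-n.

3-5-6

Line 1: pale(1) + boat(1) + jumps(1) = 3
Line 2: under(2) + my(1) + vessel(2) = 5
Line 3: only(2) + incredible(4) = 6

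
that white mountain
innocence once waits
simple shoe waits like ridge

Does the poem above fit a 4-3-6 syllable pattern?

Line 1: that (1), white (1), mountain (2) → 4 ✓
Line 2: innocence (3), once (1), waits (1) → 5 (expected 3)
Line 3: simple (2), shoe (1), waits (1), like (1), ridge (1) → 6 ✓

No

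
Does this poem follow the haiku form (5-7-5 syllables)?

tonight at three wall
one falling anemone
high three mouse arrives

Yes

Line 1: tonight(2) + at(1) + three(1) + wall(1) = 5 ✓
Line 2: one(1) + falling(2) + anemone(4) = 7 ✓
Line 3: high(1) + three(1) + mouse(1) + arrives(2) = 5 ✓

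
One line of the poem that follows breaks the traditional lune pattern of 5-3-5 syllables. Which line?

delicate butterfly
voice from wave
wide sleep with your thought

Line 1: delicate (3), butterfly (3) → 6 (expected 5)
Line 2: voice (1), from (1), wave (1) → 3 ✓
Line 3: wide (1), sleep (1), with (1), your (1), thought (1) → 5 ✓

The first line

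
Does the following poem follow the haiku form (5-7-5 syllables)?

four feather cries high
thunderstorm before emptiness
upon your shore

Line 1: four (1), feather (2), cries (1), high (1) → 5 ✓
Line 2: thunderstorm (3), before (2), emptiness (3) → 8 (expected 7)
Line 3: upon (2), your (1), shore (1) → 4 (expected 5)

No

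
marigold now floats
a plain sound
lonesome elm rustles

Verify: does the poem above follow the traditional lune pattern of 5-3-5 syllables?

Yes

Line 1: "marigold now floats": 3+1+1 = 5 ✓
Line 2: "a plain sound": 1+1+1 = 3 ✓
Line 3: "lonesome elm rustles": 2+1+2 = 5 ✓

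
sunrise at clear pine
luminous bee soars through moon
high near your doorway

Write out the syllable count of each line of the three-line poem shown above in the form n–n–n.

Line 1: sunrise(2) + at(1) + clear(1) + pine(1) = 5
Line 2: luminous(3) + bee(1) + soars(1) + through(1) + moon(1) = 7
Line 3: high(1) + near(1) + your(1) + doorway(2) = 5

5–7–5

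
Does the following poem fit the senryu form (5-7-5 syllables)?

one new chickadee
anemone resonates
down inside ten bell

Line 1: one (1), new (1), chickadee (3) → 5 ✓
Line 2: anemone (4), resonates (3) → 7 ✓
Line 3: down (1), inside (2), ten (1), bell (1) → 5 ✓

Yes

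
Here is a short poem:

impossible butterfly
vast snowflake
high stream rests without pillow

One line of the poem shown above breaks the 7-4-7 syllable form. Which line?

The second line

Line 1: impossible (4), butterfly (3) → 7 ✓
Line 2: vast (1), snowflake (2) → 3 (expected 4)
Line 3: high (1), stream (1), rests (1), without (2), pillow (2) → 7 ✓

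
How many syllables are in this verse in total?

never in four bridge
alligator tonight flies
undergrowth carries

Line 1: "never in four bridge": 2+1+1+1 = 5
Line 2: "alligator tonight flies": 4+2+1 = 7
Line 3: "undergrowth carries": 3+2 = 5
Total: 5 + 7 + 5 = 17

17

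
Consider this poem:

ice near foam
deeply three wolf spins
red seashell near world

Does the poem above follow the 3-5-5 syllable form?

Line 1: "ice near foam": 1+1+1 = 3 ✓
Line 2: "deeply three wolf spins": 2+1+1+1 = 5 ✓
Line 3: "red seashell near world": 1+2+1+1 = 5 ✓

Yes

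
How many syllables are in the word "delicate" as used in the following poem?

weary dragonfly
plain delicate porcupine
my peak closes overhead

3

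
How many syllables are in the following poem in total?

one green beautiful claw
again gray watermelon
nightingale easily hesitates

Line 1: one(1) + green(1) + beautiful(3) + claw(1) = 6
Line 2: again(2) + gray(1) + watermelon(4) = 7
Line 3: nightingale(3) + easily(3) + hesitates(3) = 9
Total: 6 + 7 + 9 = 22

22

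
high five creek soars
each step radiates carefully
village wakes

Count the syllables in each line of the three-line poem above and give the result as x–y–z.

4–8–3

Line 1: high(1) + five(1) + creek(1) + soars(1) = 4
Line 2: each(1) + step(1) + radiates(3) + carefully(3) = 8
Line 3: village(2) + wakes(1) = 3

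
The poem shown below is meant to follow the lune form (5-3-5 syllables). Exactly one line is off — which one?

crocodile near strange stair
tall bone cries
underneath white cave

Line 1: crocodile(3) + near(1) + strange(1) + stair(1) = 6 (expected 5)
Line 2: tall(1) + bone(1) + cries(1) = 3 ✓
Line 3: underneath(3) + white(1) + cave(1) = 5 ✓

Line 1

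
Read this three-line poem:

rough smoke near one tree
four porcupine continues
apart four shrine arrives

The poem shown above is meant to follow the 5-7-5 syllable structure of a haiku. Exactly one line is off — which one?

The third line

Line 1: rough (1), smoke (1), near (1), one (1), tree (1) → 5 ✓
Line 2: four (1), porcupine (3), continues (3) → 7 ✓
Line 3: apart (2), four (1), shrine (1), arrives (2) → 6 (expected 5)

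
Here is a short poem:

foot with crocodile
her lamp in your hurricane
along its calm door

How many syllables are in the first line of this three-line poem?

5

The first line: foot (1), with (1), crocodile (3) → 5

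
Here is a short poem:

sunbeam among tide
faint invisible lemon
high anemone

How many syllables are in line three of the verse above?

Line three: high(1) + anemone(4) = 5

5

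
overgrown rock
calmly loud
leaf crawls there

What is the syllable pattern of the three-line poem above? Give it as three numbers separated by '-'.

Line 1: overgrown (3), rock (1) → 4
Line 2: calmly (2), loud (1) → 3
Line 3: leaf (1), crawls (1), there (1) → 3

4-3-3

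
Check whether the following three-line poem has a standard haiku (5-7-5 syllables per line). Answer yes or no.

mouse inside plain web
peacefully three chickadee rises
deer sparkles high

Line 1: mouse (1), inside (2), plain (1), web (1) → 5 ✓
Line 2: peacefully (3), three (1), chickadee (3), rises (2) → 9 (expected 7)
Line 3: deer (1), sparkles (2), high (1) → 4 (expected 5)

No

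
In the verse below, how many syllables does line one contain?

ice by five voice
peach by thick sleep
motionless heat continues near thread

Line one: ice(1) + by(1) + five(1) + voice(1) = 4

4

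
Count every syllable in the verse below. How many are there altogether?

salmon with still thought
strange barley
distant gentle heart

Line 1: salmon (2), with (1), still (1), thought (1) → 5
Line 2: strange (1), barley (2) → 3
Line 3: distant (2), gentle (2), heart (1) → 5
Total: 5 + 3 + 5 = 13

13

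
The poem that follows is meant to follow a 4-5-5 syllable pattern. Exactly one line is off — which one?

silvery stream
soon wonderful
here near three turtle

Line 1: "silvery stream": 3+1 = 4 ✓
Line 2: "soon wonderful": 1+3 = 4 (expected 5)
Line 3: "here near three turtle": 1+1+1+2 = 5 ✓

Line 2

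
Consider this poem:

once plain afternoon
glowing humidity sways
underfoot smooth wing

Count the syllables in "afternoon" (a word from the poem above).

3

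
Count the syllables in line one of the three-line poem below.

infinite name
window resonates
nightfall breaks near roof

Line one: infinite(3) + name(1) = 4

4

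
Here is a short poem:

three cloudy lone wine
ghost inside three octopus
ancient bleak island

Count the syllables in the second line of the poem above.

7

The second line: ghost(1) + inside(2) + three(1) + octopus(3) = 7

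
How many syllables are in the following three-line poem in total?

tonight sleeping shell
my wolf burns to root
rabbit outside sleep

15

Line 1: tonight (2), sleeping (2), shell (1) → 5
Line 2: my (1), wolf (1), burns (1), to (1), root (1) → 5
Line 3: rabbit (2), outside (2), sleep (1) → 5
Total: 5 + 5 + 5 = 15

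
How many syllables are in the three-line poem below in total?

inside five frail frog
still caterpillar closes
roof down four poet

17

Line 1: inside (2), five (1), frail (1), frog (1) → 5
Line 2: still (1), caterpillar (4), closes (2) → 7
Line 3: roof (1), down (1), four (1), poet (2) → 5
Total: 5 + 7 + 5 = 17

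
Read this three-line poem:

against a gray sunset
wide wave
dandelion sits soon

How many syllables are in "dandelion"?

"dandelion" has 4 syllables.

4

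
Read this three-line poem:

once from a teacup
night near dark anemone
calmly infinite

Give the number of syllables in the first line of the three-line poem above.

The first line: "once from a teacup": 1+1+1+2 = 5

5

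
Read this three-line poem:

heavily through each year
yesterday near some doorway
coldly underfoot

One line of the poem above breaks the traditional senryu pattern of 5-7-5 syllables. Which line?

The first line

Line 1: "heavily through each year": 3+1+1+1 = 6 (expected 5)
Line 2: "yesterday near some doorway": 3+1+1+2 = 7 ✓
Line 3: "coldly underfoot": 2+3 = 5 ✓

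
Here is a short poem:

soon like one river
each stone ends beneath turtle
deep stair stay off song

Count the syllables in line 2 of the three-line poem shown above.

7

Line 2: "each stone ends beneath turtle": 1+1+1+2+2 = 7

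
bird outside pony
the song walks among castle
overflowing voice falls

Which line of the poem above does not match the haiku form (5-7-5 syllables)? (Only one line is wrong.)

Line 1: bird (1), outside (2), pony (2) → 5 ✓
Line 2: the (1), song (1), walks (1), among (2), castle (2) → 7 ✓
Line 3: overflowing (4), voice (1), falls (1) → 6 (expected 5)

Line 3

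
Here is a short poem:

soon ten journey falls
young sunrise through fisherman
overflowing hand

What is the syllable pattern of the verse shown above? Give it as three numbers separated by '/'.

5/7/5

Line 1: soon (1), ten (1), journey (2), falls (1) → 5
Line 2: young (1), sunrise (2), through (1), fisherman (3) → 7
Line 3: overflowing (4), hand (1) → 5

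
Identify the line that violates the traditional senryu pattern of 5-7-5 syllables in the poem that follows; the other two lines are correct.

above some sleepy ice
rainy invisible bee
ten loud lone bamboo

Line 1: above(2) + some(1) + sleepy(2) + ice(1) = 6 (expected 5)
Line 2: rainy(2) + invisible(4) + bee(1) = 7 ✓
Line 3: ten(1) + loud(1) + lone(1) + bamboo(2) = 5 ✓

Line 1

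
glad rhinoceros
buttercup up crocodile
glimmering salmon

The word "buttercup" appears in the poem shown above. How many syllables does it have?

3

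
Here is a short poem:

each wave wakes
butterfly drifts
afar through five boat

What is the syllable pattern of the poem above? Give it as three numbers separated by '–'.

3–4–5

Line 1: each(1) + wave(1) + wakes(1) = 3
Line 2: butterfly(3) + drifts(1) = 4
Line 3: afar(2) + through(1) + five(1) + boat(1) = 5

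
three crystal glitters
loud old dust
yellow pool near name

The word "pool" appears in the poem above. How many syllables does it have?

1

"pool" has 1 syllable.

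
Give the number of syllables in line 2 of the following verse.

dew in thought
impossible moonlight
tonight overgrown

Line 2: "impossible moonlight": 4+2 = 6

6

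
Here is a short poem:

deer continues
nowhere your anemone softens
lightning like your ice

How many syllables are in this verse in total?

Line 1: deer(1) + continues(3) = 4
Line 2: nowhere(2) + your(1) + anemone(4) + softens(2) = 9
Line 3: lightning(2) + like(1) + your(1) + ice(1) = 5
Total: 4 + 9 + 5 = 18

18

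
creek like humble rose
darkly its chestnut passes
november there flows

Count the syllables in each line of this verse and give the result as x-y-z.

Line 1: "creek like humble rose": 1+1+2+1 = 5
Line 2: "darkly its chestnut passes": 2+1+2+2 = 7
Line 3: "november there flows": 3+1+1 = 5

5-7-5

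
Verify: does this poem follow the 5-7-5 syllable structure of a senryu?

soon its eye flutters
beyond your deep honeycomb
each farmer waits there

Yes

Line 1: soon(1) + its(1) + eye(1) + flutters(2) = 5 ✓
Line 2: beyond(2) + your(1) + deep(1) + honeycomb(3) = 7 ✓
Line 3: each(1) + farmer(2) + waits(1) + there(1) = 5 ✓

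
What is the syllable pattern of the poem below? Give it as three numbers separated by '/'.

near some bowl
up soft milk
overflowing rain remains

3/3/7

Line 1: near (1), some (1), bowl (1) → 3
Line 2: up (1), soft (1), milk (1) → 3
Line 3: overflowing (4), rain (1), remains (2) → 7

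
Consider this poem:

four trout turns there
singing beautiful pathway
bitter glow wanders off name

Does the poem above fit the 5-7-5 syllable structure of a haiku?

No

Line 1: "four trout turns there": 1+1+1+1 = 4 (expected 5)
Line 2: "singing beautiful pathway": 2+3+2 = 7 ✓
Line 3: "bitter glow wanders off name": 2+1+2+1+1 = 7 (expected 5)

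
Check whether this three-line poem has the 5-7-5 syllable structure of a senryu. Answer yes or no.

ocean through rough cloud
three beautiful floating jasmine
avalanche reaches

Line 1: ocean (2), through (1), rough (1), cloud (1) → 5 ✓
Line 2: three (1), beautiful (3), floating (2), jasmine (2) → 8 (expected 7)
Line 3: avalanche (3), reaches (2) → 5 ✓

No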